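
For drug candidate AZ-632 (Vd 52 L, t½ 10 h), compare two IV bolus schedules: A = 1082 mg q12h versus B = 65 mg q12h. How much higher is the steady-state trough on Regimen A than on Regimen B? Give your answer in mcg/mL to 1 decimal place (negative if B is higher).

Regimen A: f = (1/2)^(12/10) ≈ 0.4353; Cmin,ss = (1082/52)·f/(1−f) ≈ 16.040 mcg/mL.
Regimen B: f = (1/2)^(12/10) ≈ 0.4353; Cmin,ss = (65/52)·f/(1−f) ≈ 0.964 mcg/mL.
Difference ≈ 16.040 − 0.964 ≈ 15.076 mcg/mL.

15.1 mcg/mL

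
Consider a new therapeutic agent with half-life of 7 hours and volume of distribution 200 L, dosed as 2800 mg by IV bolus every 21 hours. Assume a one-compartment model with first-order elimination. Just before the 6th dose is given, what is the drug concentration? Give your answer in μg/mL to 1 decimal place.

f = (1/2)^(τ/t½) = (1/2)^(21/7) ≈ 0.1250.
C₀ = D/Vd = 2800/200 ≈ 14.000 μg/mL.
Before the 6th dose, 5 doses have been given. Superposition: Cmin = C₀·(f + f² + … + f^5).
≈ 14.000 × (0.1250 + 0.0156 + 0.0020 + 0.0002 + 0.0000) ≈ 14.000 × 0.1428 ≈ 1.999 μg/mL.

2.0 μg/mL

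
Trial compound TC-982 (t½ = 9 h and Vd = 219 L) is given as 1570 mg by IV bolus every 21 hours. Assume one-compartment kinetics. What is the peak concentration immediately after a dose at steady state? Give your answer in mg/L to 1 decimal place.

k = ln2/t½ = ln2/9 ≈ 0.077016 h⁻¹; fraction remaining f = e^(−kτ) = e^(−0.077016×21) ≈ 0.1984.
Accumulation ratio R = 1/(1 − f) ≈ 1/0.8016 ≈ 1.2475.
Single-dose peak C₀ = D/Vd = 1570/219 ≈ 7.169 mg/L.
Steady-state peak Cmax,ss = C₀·R ≈ 7.169 × 1.2475 ≈ 8.943 mg/L.

8.9 mg/L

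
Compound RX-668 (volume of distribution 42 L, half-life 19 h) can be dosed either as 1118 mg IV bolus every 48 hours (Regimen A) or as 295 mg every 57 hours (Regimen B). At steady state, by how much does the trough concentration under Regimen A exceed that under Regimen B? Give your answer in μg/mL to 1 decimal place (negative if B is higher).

4.6 μg/mL

Regimen A: f = (1/2)^(48/19) ≈ 0.1736; Cmin,ss = (1118/42)·f/(1−f) ≈ 5.592 μg/mL.
Regimen B: f = (1/2)^(57/19) ≈ 0.1250; Cmin,ss = (295/42)·f/(1−f) ≈ 1.003 μg/mL.
Difference ≈ 5.592 − 1.003 ≈ 4.589 μg/mL.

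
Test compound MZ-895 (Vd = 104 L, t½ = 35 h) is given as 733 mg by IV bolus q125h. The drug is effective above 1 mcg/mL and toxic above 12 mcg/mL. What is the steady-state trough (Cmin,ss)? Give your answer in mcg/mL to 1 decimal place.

Over one 125-h interval, 125/35 ≈ 3.5714 half-lives elapse, leaving f ≈ 0.0841 of each dose.
Single-dose peak C₀ = D/Vd = 733/104 ≈ 7.048 mcg/mL.
Steady-state trough Cmin,ss = C₀·f/(1−f) ≈ 7.048 × 0.0841/0.9159 ≈ 0.647 mcg/mL.
Trough 0.6 mcg/mL vs MEC 1 mcg/mL: subtherapeutic.

0.6 mcg/mL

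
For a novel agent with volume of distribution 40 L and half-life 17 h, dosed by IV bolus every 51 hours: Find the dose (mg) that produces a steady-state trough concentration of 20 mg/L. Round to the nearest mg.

τ/t½ = 51/17 ≈ 3, so f = (1/2)^(51/17) ≈ 0.125000.
Cmin,ss = (D/Vd)·f/(1−f), so D = Cmin,ss·Vd·(1−f)/f.
D = 20 × 40 × (1−f)/f ≈ 20 × 40 × 7.00000 ≈ 5600.00 mg.

5600 mg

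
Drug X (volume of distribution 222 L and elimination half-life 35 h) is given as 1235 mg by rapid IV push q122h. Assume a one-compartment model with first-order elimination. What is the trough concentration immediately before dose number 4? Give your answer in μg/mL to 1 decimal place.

f = (1/2)^(τ/t½) = (1/2)^(122/35) ≈ 0.0893.
C₀ = D/Vd = 1235/222 ≈ 5.563 μg/mL.
Before the 4th dose, 3 doses have been given. Superposition: Cmin = C₀·(f + f² + … + f^3).
≈ 5.563 × (0.0893 + 0.0080 + 0.0007) ≈ 5.563 × 0.0980 ≈ 0.545 μg/mL.

0.5 μg/mL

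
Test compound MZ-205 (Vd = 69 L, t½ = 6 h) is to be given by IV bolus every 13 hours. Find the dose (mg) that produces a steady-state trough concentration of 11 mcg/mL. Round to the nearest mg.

τ/t½ = 13/6 ≈ 2.1667, so f = (1/2)^(13/6) ≈ 0.222725.
Cmin,ss = (D/Vd)·f/(1−f), so D = Cmin,ss·Vd·(1−f)/f.
D = 11 × 69 × (1−f)/f ≈ 11 × 69 × 3.48984 ≈ 2648.79 mg.

2649 mg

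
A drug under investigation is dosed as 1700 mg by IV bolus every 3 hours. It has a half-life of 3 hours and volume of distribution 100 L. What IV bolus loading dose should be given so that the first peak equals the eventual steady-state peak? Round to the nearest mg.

3400 mg

f = (1/2)^(3/3) ≈ 0.500000; accumulation ratio R = 1/(1−f) ≈ 2.00000.
Loading dose to hit Cmax,ss on first dose: D_load = D_maint·R ≈ 1700 × 2.00000 ≈ 3400.00 mg.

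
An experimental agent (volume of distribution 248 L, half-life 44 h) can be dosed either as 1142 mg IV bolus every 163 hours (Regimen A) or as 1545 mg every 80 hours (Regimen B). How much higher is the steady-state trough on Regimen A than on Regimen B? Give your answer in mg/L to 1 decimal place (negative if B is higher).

-2.1 mg/L

Regimen A: f = (1/2)^(163/44) ≈ 0.0767; Cmin,ss = (1142/248)·f/(1−f) ≈ 0.383 mg/L.
Regimen B: f = (1/2)^(80/44) ≈ 0.2836; Cmin,ss = (1545/248)·f/(1−f) ≈ 2.466 mg/L.
Difference ≈ 0.383 − 2.466 ≈ -2.083 mg/L.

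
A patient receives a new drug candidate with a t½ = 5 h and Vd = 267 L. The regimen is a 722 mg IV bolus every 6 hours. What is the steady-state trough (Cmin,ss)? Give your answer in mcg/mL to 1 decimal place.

2.1 mcg/mL

k = ln2/t½ = ln2/5 ≈ 0.138629 h⁻¹; fraction remaining f = e^(−kτ) = e^(−0.138629×6) ≈ 0.4353.
At steady state, accumulation factor R = 1/(1 − e^(−kτ)) ≈ 1.7709.
Single-dose peak C₀ = D/Vd = 722/267 ≈ 2.704 mcg/mL.
Cmax,ss = C₀/(1 − f) ≈ 2.704/0.5647 ≈ 4.788 mcg/mL.
One interval later, Cmin,ss = Cmax,ss·e^(−kτ) ≈ 4.788 × 0.4353 ≈ 2.084 mcg/mL.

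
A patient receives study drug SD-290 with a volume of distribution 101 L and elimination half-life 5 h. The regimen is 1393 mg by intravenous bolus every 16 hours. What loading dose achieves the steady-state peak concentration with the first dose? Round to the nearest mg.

f = (1/2)^(16/5) ≈ 0.108819; accumulation ratio R = 1/(1−f) ≈ 1.12211.
Loading dose to hit Cmax,ss on first dose: D_load = D_maint·R ≈ 1393 × 1.12211 ≈ 1563.10 mg.

1563 mg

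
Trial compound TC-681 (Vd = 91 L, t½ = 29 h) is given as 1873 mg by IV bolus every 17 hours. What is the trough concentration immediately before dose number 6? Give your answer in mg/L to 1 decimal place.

f = (1/2)^(τ/t½) = (1/2)^(17/29) ≈ 0.6661.
C₀ = D/Vd = 1873/91 ≈ 20.582 mg/L.
Before the 6th dose, 5 doses have been given. Superposition: Cmin = C₀·(f + f² + … + f^5).
≈ 20.582 × (0.6661 + 0.4437 + 0.2955 + 0.1969 + 0.1311) ≈ 20.582 × 1.7333 ≈ 35.675 mg/L.

35.7 mg/L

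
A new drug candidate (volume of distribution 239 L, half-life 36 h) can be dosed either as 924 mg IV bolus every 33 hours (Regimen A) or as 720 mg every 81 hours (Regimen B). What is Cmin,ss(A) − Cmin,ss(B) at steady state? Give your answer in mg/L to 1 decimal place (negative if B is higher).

3.6 mg/L

Regimen A: f = (1/2)^(33/36) ≈ 0.5297; Cmin,ss = (924/239)·f/(1−f) ≈ 4.354 mg/L.
Regimen B: f = (1/2)^(81/36) ≈ 0.2102; Cmin,ss = (720/239)·f/(1−f) ≈ 0.802 mg/L.
Difference ≈ 4.354 − 0.802 ≈ 3.552 mg/L.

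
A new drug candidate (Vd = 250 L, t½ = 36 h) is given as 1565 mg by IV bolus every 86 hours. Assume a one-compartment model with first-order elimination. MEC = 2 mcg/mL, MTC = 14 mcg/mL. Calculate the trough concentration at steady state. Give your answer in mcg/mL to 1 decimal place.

1.5 mcg/mL

k = ln2/t½ = ln2/36 ≈ 0.019254 h⁻¹; fraction remaining f = e^(−kτ) = e^(−0.019254×86) ≈ 0.1909.
Single-dose peak C₀ = D/Vd = 1565/250 ≈ 6.260 mcg/mL.
Steady-state trough Cmin,ss = C₀·f/(1−f) ≈ 6.260 × 0.1909/0.8091 ≈ 1.477 mcg/mL.
Trough 1.5 mcg/mL vs MEC 2 mcg/mL: subtherapeutic.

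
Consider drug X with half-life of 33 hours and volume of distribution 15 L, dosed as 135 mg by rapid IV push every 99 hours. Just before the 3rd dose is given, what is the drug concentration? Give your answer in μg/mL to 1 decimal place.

f = (1/2)^(τ/t½) = (1/2)^(99/33) ≈ 0.1250.
C₀ = D/Vd = 135/15 ≈ 9.000 μg/mL.
Before the 3rd dose, 2 doses have been given. Superposition: Cmin = C₀·(f + f²).
≈ 9.000 × (0.1250 + 0.0156) ≈ 9.000 × 0.1406 ≈ 1.265 μg/mL.

1.3 μg/mL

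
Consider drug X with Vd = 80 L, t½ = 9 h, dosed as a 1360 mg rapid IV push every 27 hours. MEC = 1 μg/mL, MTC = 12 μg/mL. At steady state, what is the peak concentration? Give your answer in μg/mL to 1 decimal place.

The dosing interval is 3 half-lives, so f = 2^(−3) = 0.125.
Accumulation ratio R = 1/(1 − f) = 1/0.875 = 8/7.
Single-dose peak C₀ = D/Vd = 1360/80 = 17 μg/mL.
Steady-state peak Cmax,ss = C₀·R = 17 × 8/7 ≈ 19.429 μg/mL.
Peak 19.4 μg/mL vs MTC 12 μg/mL: exceeds toxic threshold.

19.4 μg/mL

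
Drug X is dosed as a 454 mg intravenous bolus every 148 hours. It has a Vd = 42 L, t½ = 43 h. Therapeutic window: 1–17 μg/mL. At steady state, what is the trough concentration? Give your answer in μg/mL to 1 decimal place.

1.1 μg/mL

Over one 148-h interval, 148/43 ≈ 3.4419 half-lives elapse, leaving f ≈ 0.0920 of each dose.
At steady state, accumulation factor R = 1/(1 − e^(−kτ)) ≈ 1.1013.
Each bolus raises the concentration by D/Vd = 454/42 ≈ 10.810 μg/mL.
Steady-state peak Cmax,ss = C₀·R ≈ 10.810 × 1.1013 ≈ 11.905 μg/mL.
Steady-state trough Cmin,ss = Cmax,ss·f ≈ 11.905 × 0.0920 ≈ 1.095 μg/mL.
Trough 1.1 μg/mL vs MEC 1 μg/mL: adequate.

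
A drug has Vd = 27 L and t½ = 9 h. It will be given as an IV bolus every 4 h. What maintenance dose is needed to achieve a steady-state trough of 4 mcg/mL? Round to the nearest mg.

τ/t½ = 4/9 ≈ 0.44444, so f = (1/2)^(4/9) ≈ 0.734867.
Cmin,ss = (D/Vd)·f/(1−f), so D = Cmin,ss·Vd·(1−f)/f.
D = 4 × 27 × (1−f)/f ≈ 4 × 27 × 0.36079 ≈ 38.97 mg.

39 mg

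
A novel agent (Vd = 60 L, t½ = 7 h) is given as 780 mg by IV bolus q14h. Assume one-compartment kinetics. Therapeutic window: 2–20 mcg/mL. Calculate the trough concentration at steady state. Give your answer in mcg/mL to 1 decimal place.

4.3 mcg/mL

τ = 14 h = 2 half-lives, so f = (1/2)^2 = 0.25.
At steady state, R = 1/(1 − 0.25) = 4/3.
Single-dose peak C₀ = D/Vd = 780/60 = 13 mcg/mL.
Steady-state peak Cmax,ss = C₀·R = 13 × 4/3 ≈ 17.333 mcg/mL.
Steady-state trough Cmin,ss = Cmax,ss·f ≈ 17.333 × 0.25 ≈ 4.333 mcg/mL.
Trough 4.3 mcg/mL vs MEC 2 mcg/mL: adequate.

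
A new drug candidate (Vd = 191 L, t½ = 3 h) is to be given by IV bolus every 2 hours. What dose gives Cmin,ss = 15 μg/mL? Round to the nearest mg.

τ/t½ = 2/3 ≈ 0.66667, so f = (1/2)^(2/3) ≈ 0.629961.
Cmin,ss = (D/Vd)·f/(1−f), so D = Cmin,ss·Vd·(1−f)/f.
D = 15 × 191 × (1−f)/f ≈ 15 × 191 × 0.58740 ≈ 1682.90 mg.

1683 mg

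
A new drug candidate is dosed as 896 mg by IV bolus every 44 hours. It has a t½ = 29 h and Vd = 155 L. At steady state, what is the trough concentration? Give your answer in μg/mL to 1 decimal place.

3.1 μg/mL

Over one 44-h interval, 44/29 ≈ 1.5172 half-lives elapse, leaving f ≈ 0.3494 of each dose.
At steady state, accumulation factor R = 1/(1 − e^(−kτ)) ≈ 1.5370.
Each bolus raises the concentration by D/Vd = 896/155 ≈ 5.781 μg/mL.
Cmax,ss = C₀/(1 − f) ≈ 5.781/0.6506 ≈ 8.886 μg/mL.
One interval later, Cmin,ss = Cmax,ss·e^(−kτ) ≈ 8.886 × 0.3494 ≈ 3.105 μg/mL.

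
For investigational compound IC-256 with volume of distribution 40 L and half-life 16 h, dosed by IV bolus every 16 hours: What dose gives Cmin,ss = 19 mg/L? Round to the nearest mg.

760 mg

τ/t½ = 16/16 ≈ 1, so f = (1/2)^(16/16) ≈ 0.500000.
Cmin,ss = (D/Vd)·f/(1−f), so D = Cmin,ss·Vd·(1−f)/f.
D = 19 × 40 × (1−f)/f ≈ 19 × 40 × 1.00000 ≈ 760.00 mg.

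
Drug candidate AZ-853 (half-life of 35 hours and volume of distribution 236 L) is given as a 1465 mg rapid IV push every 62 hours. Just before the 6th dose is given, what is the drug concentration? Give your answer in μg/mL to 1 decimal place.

2.6 μg/mL

f = (1/2)^(τ/t½) = (1/2)^(62/35) ≈ 0.2929.
C₀ = D/Vd = 1465/236 ≈ 6.208 μg/mL.
Before the 6th dose, 5 doses have been given. Superposition: Cmin = C₀·(f + f² + … + f^5).
≈ 6.208 × (0.2929 + 0.0858 + 0.0251 + 0.0074 + 0.0022) ≈ 6.208 × 0.4134 ≈ 2.566 μg/mL.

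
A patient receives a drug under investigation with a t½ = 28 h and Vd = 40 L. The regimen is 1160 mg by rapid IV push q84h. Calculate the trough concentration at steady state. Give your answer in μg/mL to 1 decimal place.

τ = 84 h = 3 half-lives, so f = (1/2)^3 = 0.125.
At steady state, R = 1/(1 − 0.125) = 8/7.
Single-dose peak C₀ = D/Vd = 1160/40 = 29 μg/mL.
Steady-state peak Cmax,ss = C₀·R = 29 × 8/7 ≈ 33.143 μg/mL.
Steady-state trough Cmin,ss = Cmax,ss·f ≈ 33.143 × 0.125 ≈ 4.143 μg/mL.

4.1 μg/mL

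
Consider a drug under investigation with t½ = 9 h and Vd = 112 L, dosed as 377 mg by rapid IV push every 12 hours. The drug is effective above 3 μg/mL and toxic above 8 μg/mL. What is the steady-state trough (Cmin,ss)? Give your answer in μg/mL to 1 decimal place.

k = ln2/t½ = ln2/9 ≈ 0.077016 h⁻¹; fraction remaining f = e^(−kτ) = e^(−0.077016×12) ≈ 0.3969.
Each bolus raises the concentration by D/Vd = 377/112 ≈ 3.366 μg/mL.
Steady-state trough Cmin,ss = C₀·f/(1−f) ≈ 3.366 × 0.3969/0.6031 ≈ 2.215 μg/mL.
Trough 2.2 μg/mL vs MEC 3 μg/mL: subtherapeutic.

2.2 μg/mL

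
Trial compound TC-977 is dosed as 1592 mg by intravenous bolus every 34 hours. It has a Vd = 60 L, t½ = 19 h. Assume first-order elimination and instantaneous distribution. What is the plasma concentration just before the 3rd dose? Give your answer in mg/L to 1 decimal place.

f = (1/2)^(τ/t½) = (1/2)^(34/19) ≈ 0.2893.
C₀ = D/Vd = 1592/60 ≈ 26.533 mg/L.
Before the 3rd dose, 2 doses have been given. Superposition: Cmin = C₀·(f + f²).
≈ 26.533 × (0.2893 + 0.0837) ≈ 26.533 × 0.3730 ≈ 9.897 mg/L.

9.9 mg/L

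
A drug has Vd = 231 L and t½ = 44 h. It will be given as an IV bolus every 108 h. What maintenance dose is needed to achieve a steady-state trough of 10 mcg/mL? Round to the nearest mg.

τ/t½ = 108/44 ≈ 2.4545, so f = (1/2)^(108/44) ≈ 0.182435.
Cmin,ss = (D/Vd)·f/(1−f), so D = Cmin,ss·Vd·(1−f)/f.
D = 10 × 231 × (1−f)/f ≈ 10 × 231 × 4.48140 ≈ 10352.03 mg.

10352 mg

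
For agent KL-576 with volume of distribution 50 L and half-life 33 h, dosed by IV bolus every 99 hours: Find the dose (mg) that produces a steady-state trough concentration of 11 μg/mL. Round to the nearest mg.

τ/t½ = 99/33 ≈ 3, so f = (1/2)^(99/33) ≈ 0.125000.
Cmin,ss = (D/Vd)·f/(1−f), so D = Cmin,ss·Vd·(1−f)/f.
D = 11 × 50 × (1−f)/f ≈ 11 × 50 × 7.00000 ≈ 3850.00 mg.

3850 mg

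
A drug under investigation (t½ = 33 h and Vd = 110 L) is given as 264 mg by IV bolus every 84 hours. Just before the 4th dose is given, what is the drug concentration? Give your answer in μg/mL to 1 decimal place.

f = (1/2)^(τ/t½) = (1/2)^(84/33) ≈ 0.1713.
C₀ = D/Vd = 264/110 ≈ 2.400 μg/mL.
Before the 4th dose, 3 doses have been given. Superposition: Cmin = C₀·(f + f² + … + f^3).
≈ 2.400 × (0.1713 + 0.0293 + 0.0050) ≈ 2.400 × 0.2056 ≈ 0.493 μg/mL.

0.5 μg/mL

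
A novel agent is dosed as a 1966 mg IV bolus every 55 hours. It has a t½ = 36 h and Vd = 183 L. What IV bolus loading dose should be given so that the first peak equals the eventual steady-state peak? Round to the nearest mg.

f = (1/2)^(55/36) ≈ 0.346811; accumulation ratio R = 1/(1−f) ≈ 1.53095.
Loading dose to hit Cmax,ss on first dose: D_load = D_maint·R ≈ 1966 × 1.53095 ≈ 3009.85 mg.

3010 mg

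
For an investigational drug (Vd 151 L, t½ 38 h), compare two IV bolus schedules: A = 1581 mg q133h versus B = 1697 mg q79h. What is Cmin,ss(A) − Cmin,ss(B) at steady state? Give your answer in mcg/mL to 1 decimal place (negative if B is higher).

Regimen A: f = (1/2)^(133/38) ≈ 0.0884; Cmin,ss = (1581/151)·f/(1−f) ≈ 1.015 mcg/mL.
Regimen B: f = (1/2)^(79/38) ≈ 0.2367; Cmin,ss = (1697/151)·f/(1−f) ≈ 3.485 mcg/mL.
Difference ≈ 1.015 − 3.485 ≈ -2.470 mcg/mL.

-2.5 mcg/mL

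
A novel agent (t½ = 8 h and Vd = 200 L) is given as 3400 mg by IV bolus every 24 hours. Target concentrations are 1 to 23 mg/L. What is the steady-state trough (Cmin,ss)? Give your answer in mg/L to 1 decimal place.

τ = 24 h = 3 half-lives, so f = (1/2)^3 = 0.125.
At steady state, R = 1/(1 − 0.125) = 8/7.
Single-dose peak C₀ = D/Vd = 3400/200 = 17 mg/L.
Steady-state peak Cmax,ss = C₀·R = 17 × 8/7 ≈ 19.429 mg/L.
Steady-state trough Cmin,ss = Cmax,ss·f ≈ 19.429 × 0.125 ≈ 2.429 mg/L.
Trough 2.4 mg/L vs MEC 1 mg/L: adequate.

2.4 mg/L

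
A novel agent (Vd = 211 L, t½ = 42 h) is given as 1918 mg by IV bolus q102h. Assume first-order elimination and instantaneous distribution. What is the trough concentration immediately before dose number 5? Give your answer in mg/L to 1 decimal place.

f = (1/2)^(τ/t½) = (1/2)^(102/42) ≈ 0.1857.
C₀ = D/Vd = 1918/211 ≈ 9.090 mg/L.
Before the 5th dose, 4 doses have been given. Superposition: Cmin = C₀·(f + f² + … + f^4).
≈ 9.090 × (0.1857 + 0.0345 + 0.0064 + 0.0012) ≈ 9.090 × 0.2278 ≈ 2.071 mg/L.

2.1 mg/L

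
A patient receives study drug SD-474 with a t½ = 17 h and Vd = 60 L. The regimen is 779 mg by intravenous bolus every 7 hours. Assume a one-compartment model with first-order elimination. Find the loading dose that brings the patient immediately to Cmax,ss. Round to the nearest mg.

3137 mg

f = (1/2)^(7/17) ≈ 0.751703; accumulation ratio R = 1/(1−f) ≈ 4.02743.
Loading dose to hit Cmax,ss on first dose: D_load = D_maint·R ≈ 779 × 4.02743 ≈ 3137.37 mg.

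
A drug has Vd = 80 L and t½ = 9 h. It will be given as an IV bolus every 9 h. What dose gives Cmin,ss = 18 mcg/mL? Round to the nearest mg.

1440 mg

τ/t½ = 9/9 ≈ 1, so f = (1/2)^(9/9) ≈ 0.500000.
Cmin,ss = (D/Vd)·f/(1−f), so D = Cmin,ss·Vd·(1−f)/f.
D = 18 × 80 × (1−f)/f ≈ 18 × 80 × 1.00000 ≈ 1440.00 mg.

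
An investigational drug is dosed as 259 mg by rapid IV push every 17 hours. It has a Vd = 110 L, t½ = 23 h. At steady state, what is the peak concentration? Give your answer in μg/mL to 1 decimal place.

5.9 μg/mL

τ/t½ = 17/23 ≈ 0.73913, so fraction remaining f = (1/2)^(17/23) ≈ 0.5991.
At steady state, accumulation factor R = 1/(1 − e^(−kτ)) ≈ 2.4944.
Single-dose peak C₀ = D/Vd = 259/110 ≈ 2.355 μg/mL.
Steady-state peak Cmax,ss = C₀·R ≈ 2.355 × 2.4944 ≈ 5.874 μg/mL.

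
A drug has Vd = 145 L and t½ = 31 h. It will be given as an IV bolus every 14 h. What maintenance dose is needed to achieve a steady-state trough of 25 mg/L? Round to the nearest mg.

1332 mg

τ/t½ = 14/31 ≈ 0.45161, so f = (1/2)^(14/31) ≈ 0.731225.
Cmin,ss = (D/Vd)·f/(1−f), so D = Cmin,ss·Vd·(1−f)/f.
D = 25 × 145 × (1−f)/f ≈ 25 × 145 × 0.36757 ≈ 1332.44 mg.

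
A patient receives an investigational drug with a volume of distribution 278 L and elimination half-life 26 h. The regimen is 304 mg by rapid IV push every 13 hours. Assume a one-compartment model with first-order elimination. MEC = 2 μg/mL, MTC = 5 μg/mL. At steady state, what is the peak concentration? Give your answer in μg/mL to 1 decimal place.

Over one 13-h interval, 13/26 ≈ 0.5 half-lives elapse, leaving f ≈ 0.7071 of each dose.
Accumulation ratio R = 1/(1 − f) ≈ 1/0.2929 ≈ 3.4141.
Single-dose peak C₀ = D/Vd = 304/278 ≈ 1.094 μg/mL.
Steady-state peak Cmax,ss = C₀·R ≈ 1.094 × 3.4141 ≈ 3.735 μg/mL.
Peak 3.7 μg/mL vs MTC 5 μg/mL: below toxic threshold.

3.7 μg/mL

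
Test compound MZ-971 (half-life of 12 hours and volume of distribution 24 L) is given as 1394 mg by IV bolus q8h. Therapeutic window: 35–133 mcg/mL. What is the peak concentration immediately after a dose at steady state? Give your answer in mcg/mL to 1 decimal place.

Over one 8-h interval, 8/12 ≈ 0.66667 half-lives elapse, leaving f ≈ 0.6300 of each dose.
At steady state, accumulation factor R = 1/(1 − e^(−kτ)) ≈ 2.7027.
Single-dose peak C₀ = D/Vd = 1394/24 ≈ 58.083 mcg/mL.
Cmax,ss = C₀/(1 − f) ≈ 58.083/0.3700 ≈ 156.981 mcg/mL.
Peak 157.0 mcg/mL vs MTC 133 mcg/mL: exceeds toxic threshold.

157.0 mcg/mL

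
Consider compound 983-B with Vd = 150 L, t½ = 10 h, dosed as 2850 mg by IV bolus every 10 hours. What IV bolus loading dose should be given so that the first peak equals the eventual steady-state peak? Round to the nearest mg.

5700 mg

f = (1/2)^(10/10) ≈ 0.500000; accumulation ratio R = 1/(1−f) ≈ 2.00000.
Loading dose to hit Cmax,ss on first dose: D_load = D_maint·R ≈ 2850 × 2.00000 ≈ 5700.00 mg.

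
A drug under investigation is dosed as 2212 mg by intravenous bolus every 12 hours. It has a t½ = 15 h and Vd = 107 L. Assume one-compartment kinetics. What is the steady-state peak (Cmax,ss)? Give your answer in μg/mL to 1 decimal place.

48.6 μg/mL

τ/t½ = 12/15 ≈ 0.8, so fraction remaining f = (1/2)^(12/15) ≈ 0.5743.
Accumulation ratio R = 1/(1 − f) ≈ 1/0.4257 ≈ 2.3491.
Single-dose peak C₀ = D/Vd = 2212/107 ≈ 20.673 μg/mL.
Cmax,ss = C₀/(1 − f) ≈ 20.673/0.4257 ≈ 48.562 μg/mL.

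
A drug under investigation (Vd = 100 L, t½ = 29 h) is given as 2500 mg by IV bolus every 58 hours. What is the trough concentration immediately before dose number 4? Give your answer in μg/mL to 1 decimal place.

f = (1/2)^(τ/t½) = (1/2)^(58/29) ≈ 0.2500.
C₀ = D/Vd = 2500/100 ≈ 25.000 μg/mL.
Before the 4th dose, 3 doses have been given. Superposition: Cmin = C₀·(f + f² + … + f^3).
≈ 25.000 × (0.2500 + 0.0625 + 0.0156) ≈ 25.000 × 0.3281 ≈ 8.203 μg/mL.

8.2 μg/mL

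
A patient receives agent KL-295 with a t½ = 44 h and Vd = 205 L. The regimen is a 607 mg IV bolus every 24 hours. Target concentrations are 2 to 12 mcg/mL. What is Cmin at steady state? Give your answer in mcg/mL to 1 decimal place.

6.4 mcg/mL

Over one 24-h interval, 24/44 ≈ 0.54545 half-lives elapse, leaving f ≈ 0.6852 of each dose.
Accumulation ratio R = 1/(1 − f) ≈ 1/0.3148 ≈ 3.1766.
Each bolus raises the concentration by D/Vd = 607/205 ≈ 2.961 mcg/mL.
Steady-state peak Cmax,ss = C₀·R ≈ 2.961 × 3.1766 ≈ 9.406 mcg/mL.
One interval later, Cmin,ss = Cmax,ss·e^(−kτ) ≈ 9.406 × 0.6852 ≈ 6.445 mcg/mL.
Trough 6.4 mcg/mL vs MEC 2 mcg/mL: adequate.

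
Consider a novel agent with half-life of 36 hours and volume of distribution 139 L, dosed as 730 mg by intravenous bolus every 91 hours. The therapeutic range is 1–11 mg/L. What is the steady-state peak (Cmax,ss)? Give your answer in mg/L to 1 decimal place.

6.4 mg/L

Over one 91-h interval, 91/36 ≈ 2.5278 half-lives elapse, leaving f ≈ 0.1734 of each dose.
At steady state, accumulation factor R = 1/(1 − e^(−kτ)) ≈ 1.2098.
Each bolus raises the concentration by D/Vd = 730/139 ≈ 5.252 mg/L.
Steady-state peak Cmax,ss = C₀·R ≈ 5.252 × 1.2098 ≈ 6.354 mg/L.
Peak 6.4 mg/L vs MTC 11 mg/L: below toxic threshold.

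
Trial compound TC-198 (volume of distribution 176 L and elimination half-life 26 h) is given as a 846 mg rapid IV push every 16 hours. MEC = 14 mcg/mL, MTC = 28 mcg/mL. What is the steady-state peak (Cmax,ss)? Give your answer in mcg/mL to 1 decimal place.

k = ln2/t½ = ln2/26 ≈ 0.026660 h⁻¹; fraction remaining f = e^(−kτ) = e^(−0.026660×16) ≈ 0.6528.
At steady state, accumulation factor R = 1/(1 − e^(−kτ)) ≈ 2.8802.
Single-dose peak C₀ = D/Vd = 846/176 ≈ 4.807 mcg/mL.
Steady-state peak Cmax,ss = C₀·R ≈ 4.807 × 2.8802 ≈ 13.845 mcg/mL.
Peak 13.8 mcg/mL vs MTC 28 mcg/mL: below toxic threshold.

13.8 mcg/mL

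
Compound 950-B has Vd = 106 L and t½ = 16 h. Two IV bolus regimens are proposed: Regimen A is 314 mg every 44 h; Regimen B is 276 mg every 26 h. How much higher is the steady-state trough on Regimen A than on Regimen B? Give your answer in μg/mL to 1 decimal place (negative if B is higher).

Regimen A: f = (1/2)^(44/16) ≈ 0.1487; Cmin,ss = (314/106)·f/(1−f) ≈ 0.517 μg/mL.
Regimen B: f = (1/2)^(26/16) ≈ 0.3242; Cmin,ss = (276/106)·f/(1−f) ≈ 1.249 μg/mL.
Difference ≈ 0.517 − 1.249 ≈ -0.732 μg/mL.

-0.7 μg/mL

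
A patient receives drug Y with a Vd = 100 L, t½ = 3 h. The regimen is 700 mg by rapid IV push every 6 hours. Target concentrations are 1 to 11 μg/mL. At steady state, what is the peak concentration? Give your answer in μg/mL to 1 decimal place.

The dosing interval is 2 half-lives, so f = 2^(−2) = 0.25.
At steady state, R = 1/(1 − 0.25) = 4/3.
Single-dose peak C₀ = D/Vd = 700/100 = 7 μg/mL.
Steady-state peak Cmax,ss = C₀·R = 7 × 4/3 ≈ 9.333 μg/mL.
Peak 9.3 μg/mL vs MTC 11 μg/mL: below toxic threshold.

9.3 μg/mL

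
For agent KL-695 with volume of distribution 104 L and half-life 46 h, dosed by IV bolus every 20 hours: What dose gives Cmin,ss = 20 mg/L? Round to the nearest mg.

τ/t½ = 20/46 ≈ 0.43478, so f = (1/2)^(20/46) ≈ 0.739805.
Cmin,ss = (D/Vd)·f/(1−f), so D = Cmin,ss·Vd·(1−f)/f.
D = 20 × 104 × (1−f)/f ≈ 20 × 104 × 0.35171 ≈ 731.56 mg.

732 mg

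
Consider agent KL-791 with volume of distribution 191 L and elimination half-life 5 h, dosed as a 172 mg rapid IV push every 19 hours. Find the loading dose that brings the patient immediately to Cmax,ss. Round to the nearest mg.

185 mg

f = (1/2)^(19/5) ≈ 0.071794; accumulation ratio R = 1/(1−f) ≈ 1.07735.
Loading dose to hit Cmax,ss on first dose: D_load = D_maint·R ≈ 172 × 1.07735 ≈ 185.30 mg.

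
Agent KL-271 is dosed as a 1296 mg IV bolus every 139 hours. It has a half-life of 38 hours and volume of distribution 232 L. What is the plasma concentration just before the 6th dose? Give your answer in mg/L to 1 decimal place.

f = (1/2)^(τ/t½) = (1/2)^(139/38) ≈ 0.0792.
C₀ = D/Vd = 1296/232 ≈ 5.586 mg/L.
Before the 6th dose, 5 doses have been given. Superposition: Cmin = C₀·(f + f² + … + f^5).
≈ 5.586 × (0.0792 + 0.0063 + 0.0005 + 0.0000 + 0.0000) ≈ 5.586 × 0.0860 ≈ 0.480 mg/L.

0.5 mg/L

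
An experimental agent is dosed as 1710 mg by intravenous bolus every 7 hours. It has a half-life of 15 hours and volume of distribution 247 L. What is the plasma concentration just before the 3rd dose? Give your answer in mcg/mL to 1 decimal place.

8.6 mcg/mL

f = (1/2)^(τ/t½) = (1/2)^(7/15) ≈ 0.7236.
C₀ = D/Vd = 1710/247 ≈ 6.923 mcg/mL.
Before the 3rd dose, 2 doses have been given. Superposition: Cmin = C₀·(f + f²).
≈ 6.923 × (0.7236 + 0.5236) ≈ 6.923 × 1.2472 ≈ 8.634 mcg/mL.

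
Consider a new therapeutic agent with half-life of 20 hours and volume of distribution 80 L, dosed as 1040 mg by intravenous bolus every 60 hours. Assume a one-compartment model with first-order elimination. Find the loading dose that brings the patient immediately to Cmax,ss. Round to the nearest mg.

1189 mg

f = (1/2)^(60/20) ≈ 0.125000; accumulation ratio R = 1/(1−f) ≈ 1.14286.
Loading dose to hit Cmax,ss on first dose: D_load = D_maint·R ≈ 1040 × 1.14286 ≈ 1188.57 mg.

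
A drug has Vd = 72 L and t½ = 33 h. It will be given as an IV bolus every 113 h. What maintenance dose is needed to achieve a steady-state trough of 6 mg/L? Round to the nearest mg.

4205 mg

τ/t½ = 113/33 ≈ 3.4242, so f = (1/2)^(113/33) ≈ 0.093154.
Cmin,ss = (D/Vd)·f/(1−f), so D = Cmin,ss·Vd·(1−f)/f.
D = 6 × 72 × (1−f)/f ≈ 6 × 72 × 9.73491 ≈ 4205.48 mg.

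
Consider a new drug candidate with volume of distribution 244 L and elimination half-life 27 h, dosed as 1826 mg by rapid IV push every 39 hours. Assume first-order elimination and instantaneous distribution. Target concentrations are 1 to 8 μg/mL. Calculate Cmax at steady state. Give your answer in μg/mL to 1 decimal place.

k = ln2/t½ = ln2/27 ≈ 0.025672 h⁻¹; fraction remaining f = e^(−kτ) = e^(−0.025672×39) ≈ 0.3674.
At steady state, accumulation factor R = 1/(1 − e^(−kτ)) ≈ 1.5808.
Each bolus raises the concentration by D/Vd = 1826/244 ≈ 7.484 μg/mL.
Steady-state peak Cmax,ss = C₀·R ≈ 7.484 × 1.5808 ≈ 11.831 μg/mL.
Peak 11.8 μg/mL vs MTC 8 μg/mL: exceeds toxic threshold.

11.8 μg/mL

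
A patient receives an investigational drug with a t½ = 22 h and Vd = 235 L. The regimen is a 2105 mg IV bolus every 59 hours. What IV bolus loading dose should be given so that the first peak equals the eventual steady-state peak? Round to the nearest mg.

2494 mg

f = (1/2)^(59/22) ≈ 0.155845; accumulation ratio R = 1/(1−f) ≈ 1.18462.
Loading dose to hit Cmax,ss on first dose: D_load = D_maint·R ≈ 2105 × 1.18462 ≈ 2493.63 mg.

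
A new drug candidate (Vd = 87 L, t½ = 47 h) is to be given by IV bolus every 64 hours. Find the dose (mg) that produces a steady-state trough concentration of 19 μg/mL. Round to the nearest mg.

2595 mg

τ/t½ = 64/47 ≈ 1.3617, so f = (1/2)^(64/47) ≈ 0.389123.
Cmin,ss = (D/Vd)·f/(1−f), so D = Cmin,ss·Vd·(1−f)/f.
D = 19 × 87 × (1−f)/f ≈ 19 × 87 × 1.56988 ≈ 2595.01 mg.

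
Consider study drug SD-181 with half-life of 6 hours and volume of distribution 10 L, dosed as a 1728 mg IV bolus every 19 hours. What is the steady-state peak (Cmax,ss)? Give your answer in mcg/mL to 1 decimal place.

τ/t½ = 19/6 ≈ 3.1667, so fraction remaining f = (1/2)^(19/6) ≈ 0.1114.
At steady state, accumulation factor R = 1/(1 − e^(−kτ)) ≈ 1.1254.
Each bolus raises the concentration by D/Vd = 1728/10 ≈ 172.800 mcg/mL.
Cmax,ss = C₀/(1 − f) ≈ 172.800/0.8886 ≈ 194.463 mcg/mL.

194.5 mcg/mL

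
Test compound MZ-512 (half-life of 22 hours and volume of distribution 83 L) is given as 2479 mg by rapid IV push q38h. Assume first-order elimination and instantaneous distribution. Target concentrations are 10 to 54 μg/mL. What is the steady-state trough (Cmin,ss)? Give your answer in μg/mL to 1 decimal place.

12.9 μg/mL

Over one 38-h interval, 38/22 ≈ 1.7273 half-lives elapse, leaving f ≈ 0.3020 of each dose.
At steady state, accumulation factor R = 1/(1 − e^(−kτ)) ≈ 1.4327.
Each bolus raises the concentration by D/Vd = 2479/83 ≈ 29.867 μg/mL.
Steady-state peak Cmax,ss = C₀·R ≈ 29.867 × 1.4327 ≈ 42.790 μg/mL.
One interval later, Cmin,ss = Cmax,ss·e^(−kτ) ≈ 42.790 × 0.3020 ≈ 12.923 μg/mL.
Trough 12.9 μg/mL vs MEC 10 μg/mL: adequate.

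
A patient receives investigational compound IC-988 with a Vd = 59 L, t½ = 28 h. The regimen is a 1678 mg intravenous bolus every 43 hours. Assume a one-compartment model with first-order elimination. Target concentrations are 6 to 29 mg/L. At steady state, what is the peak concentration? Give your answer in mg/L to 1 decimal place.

43.4 mg/L

Over one 43-h interval, 43/28 ≈ 1.5357 half-lives elapse, leaving f ≈ 0.3449 of each dose.
Accumulation ratio R = 1/(1 − f) ≈ 1/0.6551 ≈ 1.5265.
Each bolus raises the concentration by D/Vd = 1678/59 ≈ 28.441 mg/L.
Steady-state peak Cmax,ss = C₀·R ≈ 28.441 × 1.5265 ≈ 43.415 mg/L.
Peak 43.4 mg/L vs MTC 29 mg/L: exceeds toxic threshold.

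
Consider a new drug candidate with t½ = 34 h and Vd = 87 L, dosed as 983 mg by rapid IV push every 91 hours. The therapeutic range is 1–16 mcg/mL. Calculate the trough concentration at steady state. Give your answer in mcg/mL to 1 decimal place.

Over one 91-h interval, 91/34 ≈ 2.6765 half-lives elapse, leaving f ≈ 0.1564 of each dose.
Single-dose peak C₀ = D/Vd = 983/87 ≈ 11.299 mcg/mL.
Steady-state trough Cmin,ss = C₀·f/(1−f) ≈ 11.299 × 0.1564/0.8436 ≈ 2.095 mcg/mL.
Trough 2.1 mcg/mL vs MEC 1 mcg/mL: adequate.

2.1 mcg/mL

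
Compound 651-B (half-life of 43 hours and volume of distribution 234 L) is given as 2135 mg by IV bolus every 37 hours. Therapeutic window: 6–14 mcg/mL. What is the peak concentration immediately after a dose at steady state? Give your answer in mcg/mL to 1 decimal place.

k = ln2/t½ = ln2/43 ≈ 0.016120 h⁻¹; fraction remaining f = e^(−kτ) = e^(−0.016120×37) ≈ 0.5508.
At steady state, accumulation factor R = 1/(1 − e^(−kτ)) ≈ 2.2262.
Single-dose peak C₀ = D/Vd = 2135/234 ≈ 9.124 mcg/mL.
Steady-state peak Cmax,ss = C₀·R ≈ 9.124 × 2.2262 ≈ 20.312 mcg/mL.
Peak 20.3 mcg/mL vs MTC 14 mcg/mL: exceeds toxic threshold.

20.3 mcg/mL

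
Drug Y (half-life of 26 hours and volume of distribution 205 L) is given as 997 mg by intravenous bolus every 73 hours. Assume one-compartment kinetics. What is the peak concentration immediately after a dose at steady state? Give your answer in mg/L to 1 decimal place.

τ/t½ = 73/26 ≈ 2.8077, so fraction remaining f = (1/2)^(73/26) ≈ 0.1428.
At steady state, accumulation factor R = 1/(1 − e^(−kτ)) ≈ 1.1666.
Single-dose peak C₀ = D/Vd = 997/205 ≈ 4.863 mg/L.
Steady-state peak Cmax,ss = C₀·R ≈ 4.863 × 1.1666 ≈ 5.673 mg/L.

5.7 mg/L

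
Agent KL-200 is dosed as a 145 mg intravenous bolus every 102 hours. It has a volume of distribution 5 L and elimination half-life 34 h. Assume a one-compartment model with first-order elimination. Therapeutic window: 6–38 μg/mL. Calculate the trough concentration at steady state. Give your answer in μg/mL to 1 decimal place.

4.1 μg/mL

The dosing interval is 3 half-lives, so f = 2^(−3) = 0.125.
At steady state, R = 1/(1 − 0.125) = 8/7.
Single-dose peak C₀ = D/Vd = 145/5 = 29 μg/mL.
Steady-state peak Cmax,ss = C₀·R = 29 × 8/7 ≈ 33.143 μg/mL.
Steady-state trough Cmin,ss = Cmax,ss·f ≈ 33.143 × 0.125 ≈ 4.143 μg/mL.
Trough 4.1 μg/mL vs MEC 6 μg/mL: subtherapeutic.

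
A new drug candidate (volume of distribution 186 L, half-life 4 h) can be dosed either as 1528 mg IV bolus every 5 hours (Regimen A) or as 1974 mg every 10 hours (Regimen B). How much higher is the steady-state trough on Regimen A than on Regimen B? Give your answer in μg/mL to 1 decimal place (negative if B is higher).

Regimen A: f = (1/2)^(5/4) ≈ 0.4204; Cmin,ss = (1528/186)·f/(1−f) ≈ 5.959 μg/mL.
Regimen B: f = (1/2)^(10/4) ≈ 0.1768; Cmin,ss = (1974/186)·f/(1−f) ≈ 2.279 μg/mL.
Difference ≈ 5.959 − 2.279 ≈ 3.680 μg/mL.

3.7 μg/mL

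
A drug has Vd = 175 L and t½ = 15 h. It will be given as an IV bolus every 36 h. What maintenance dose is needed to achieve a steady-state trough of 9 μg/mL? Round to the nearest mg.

6738 mg

τ/t½ = 36/15 ≈ 2.4, so f = (1/2)^(36/15) ≈ 0.189465.
Cmin,ss = (D/Vd)·f/(1−f), so D = Cmin,ss·Vd·(1−f)/f.
D = 9 × 175 × (1−f)/f ≈ 9 × 175 × 4.27802 ≈ 6737.88 mg.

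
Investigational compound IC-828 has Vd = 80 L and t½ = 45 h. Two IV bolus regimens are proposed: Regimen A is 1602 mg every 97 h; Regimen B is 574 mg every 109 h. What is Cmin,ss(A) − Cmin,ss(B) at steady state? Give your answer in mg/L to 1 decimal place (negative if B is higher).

Regimen A: f = (1/2)^(97/45) ≈ 0.2244; Cmin,ss = (1602/80)·f/(1−f) ≈ 5.794 mg/L.
Regimen B: f = (1/2)^(109/45) ≈ 0.1866; Cmin,ss = (574/80)·f/(1−f) ≈ 1.646 mg/L.
Difference ≈ 5.794 − 1.646 ≈ 4.148 mg/L.

4.1 mg/L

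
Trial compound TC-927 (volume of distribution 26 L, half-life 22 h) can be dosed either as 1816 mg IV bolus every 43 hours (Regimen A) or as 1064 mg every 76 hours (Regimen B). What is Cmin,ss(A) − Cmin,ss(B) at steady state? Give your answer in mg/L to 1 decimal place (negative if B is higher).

20.2 mg/L

Regimen A: f = (1/2)^(43/22) ≈ 0.2580; Cmin,ss = (1816/26)·f/(1−f) ≈ 24.286 mg/L.
Regimen B: f = (1/2)^(76/22) ≈ 0.0912; Cmin,ss = (1064/26)·f/(1−f) ≈ 4.107 mg/L.
Difference ≈ 24.286 − 4.107 ≈ 20.179 mg/L.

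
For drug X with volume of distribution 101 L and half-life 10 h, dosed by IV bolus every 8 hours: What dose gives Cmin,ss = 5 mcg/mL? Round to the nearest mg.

τ/t½ = 8/10 ≈ 0.8, so f = (1/2)^(8/10) ≈ 0.574349.
Cmin,ss = (D/Vd)·f/(1−f), so D = Cmin,ss·Vd·(1−f)/f.
D = 5 × 101 × (1−f)/f ≈ 5 × 101 × 0.74110 ≈ 374.26 mg.

374 mg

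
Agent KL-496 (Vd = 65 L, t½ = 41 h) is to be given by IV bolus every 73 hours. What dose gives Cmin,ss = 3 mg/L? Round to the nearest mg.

τ/t½ = 73/41 ≈ 1.7805, so f = (1/2)^(73/41) ≈ 0.291085.
Cmin,ss = (D/Vd)·f/(1−f), so D = Cmin,ss·Vd·(1−f)/f.
D = 3 × 65 × (1−f)/f ≈ 3 × 65 × 2.43542 ≈ 474.91 mg.

475 mg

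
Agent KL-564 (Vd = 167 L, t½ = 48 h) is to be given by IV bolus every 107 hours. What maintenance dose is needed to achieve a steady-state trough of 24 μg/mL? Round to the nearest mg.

14784 mg

τ/t½ = 107/48 ≈ 2.2292, so f = (1/2)^(107/48) ≈ 0.213282.
Cmin,ss = (D/Vd)·f/(1−f), so D = Cmin,ss·Vd·(1−f)/f.
D = 24 × 167 × (1−f)/f ≈ 24 × 167 × 3.68863 ≈ 14784.03 mg.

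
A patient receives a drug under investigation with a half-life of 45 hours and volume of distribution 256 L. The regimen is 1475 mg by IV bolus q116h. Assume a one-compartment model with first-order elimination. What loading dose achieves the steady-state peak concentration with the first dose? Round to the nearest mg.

f = (1/2)^(116/45) ≈ 0.167499; accumulation ratio R = 1/(1−f) ≈ 1.20120.
Loading dose to hit Cmax,ss on first dose: D_load = D_maint·R ≈ 1475 × 1.20120 ≈ 1771.77 mg.

1772 mg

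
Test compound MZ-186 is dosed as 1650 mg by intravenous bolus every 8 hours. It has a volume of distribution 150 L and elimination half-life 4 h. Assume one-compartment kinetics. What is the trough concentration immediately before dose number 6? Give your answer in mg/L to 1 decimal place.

3.7 mg/L

f = (1/2)^(τ/t½) = (1/2)^(8/4) ≈ 0.2500.
C₀ = D/Vd = 1650/150 ≈ 11.000 mg/L.
Before the 6th dose, 5 doses have been given. Superposition: Cmin = C₀·(f + f² + … + f^5).
≈ 11.000 × (0.2500 + 0.0625 + 0.0156 + 0.0039 + 0.0010) ≈ 11.000 × 0.3330 ≈ 3.663 mg/L.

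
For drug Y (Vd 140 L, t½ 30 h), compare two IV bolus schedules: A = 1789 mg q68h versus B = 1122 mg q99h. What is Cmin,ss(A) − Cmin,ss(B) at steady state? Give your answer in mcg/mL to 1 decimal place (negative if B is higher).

Regimen A: f = (1/2)^(68/30) ≈ 0.2078; Cmin,ss = (1789/140)·f/(1−f) ≈ 3.352 mcg/mL.
Regimen B: f = (1/2)^(99/30) ≈ 0.1015; Cmin,ss = (1122/140)·f/(1−f) ≈ 0.905 mcg/mL.
Difference ≈ 3.352 − 0.905 ≈ 2.447 mcg/mL.

2.4 mcg/mL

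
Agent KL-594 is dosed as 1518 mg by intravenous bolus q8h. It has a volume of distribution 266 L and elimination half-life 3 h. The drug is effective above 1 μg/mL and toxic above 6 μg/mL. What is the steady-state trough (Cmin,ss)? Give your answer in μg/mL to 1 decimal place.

1.1 μg/mL

τ/t½ = 8/3 ≈ 2.6667, so fraction remaining f = (1/2)^(8/3) ≈ 0.1575.
At steady state, accumulation factor R = 1/(1 − e^(−kτ)) ≈ 1.1869.
Each bolus raises the concentration by D/Vd = 1518/266 ≈ 5.707 μg/mL.
Cmax,ss = C₀/(1 − f) ≈ 5.707/0.8425 ≈ 6.774 μg/mL.
Steady-state trough Cmin,ss = Cmax,ss·f ≈ 6.774 × 0.1575 ≈ 1.067 μg/mL.
Trough 1.1 μg/mL vs MEC 1 μg/mL: adequate.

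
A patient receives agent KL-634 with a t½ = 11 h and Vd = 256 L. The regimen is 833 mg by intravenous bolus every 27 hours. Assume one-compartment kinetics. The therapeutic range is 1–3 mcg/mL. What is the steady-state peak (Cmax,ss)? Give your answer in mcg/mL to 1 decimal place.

4.0 mcg/mL

Over one 27-h interval, 27/11 ≈ 2.4545 half-lives elapse, leaving f ≈ 0.1824 of each dose.
At steady state, accumulation factor R = 1/(1 − e^(−kτ)) ≈ 1.2231.
Each bolus raises the concentration by D/Vd = 833/256 ≈ 3.254 mcg/mL.
Steady-state peak Cmax,ss = C₀·R ≈ 3.254 × 1.2231 ≈ 3.980 mcg/mL.
Peak 4.0 mcg/mL vs MTC 3 mcg/mL: exceeds toxic threshold.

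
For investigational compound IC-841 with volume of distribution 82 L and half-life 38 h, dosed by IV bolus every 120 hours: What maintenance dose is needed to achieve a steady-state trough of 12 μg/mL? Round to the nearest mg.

τ/t½ = 120/38 ≈ 3.1579, so f = (1/2)^(120/38) ≈ 0.112042.
Cmin,ss = (D/Vd)·f/(1−f), so D = Cmin,ss·Vd·(1−f)/f.
D = 12 × 82 × (1−f)/f ≈ 12 × 82 × 7.92522 ≈ 7798.42 mg.

7798 mg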